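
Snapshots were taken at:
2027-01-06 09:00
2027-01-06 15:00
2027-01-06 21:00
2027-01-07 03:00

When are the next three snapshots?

2027-01-07 09:00, 2027-01-07 15:00, 2027-01-07 21:00

Gaps: 6, 6, 6 hours — each event is 6 hours after the previous one.
2027-01-07 03:00 + 6 h = 2027-01-07 09:00.
2027-01-07 09:00 + 6 h = 2027-01-07 15:00.
2027-01-07 15:00 + 6 h = 2027-01-07 21:00.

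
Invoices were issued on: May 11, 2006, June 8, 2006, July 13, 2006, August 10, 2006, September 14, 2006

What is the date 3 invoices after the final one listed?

December 14, 2006

These are Thursdays at 28- or 35-day spacing (28, 35, 28, 35).
The pattern: 2nd Thursday of the month.
2nd Thursday of October 2006: October 12, 2006.
2nd Thursday of November 2006: November 9, 2006.
2nd Thursday of December 2006: December 14, 2006.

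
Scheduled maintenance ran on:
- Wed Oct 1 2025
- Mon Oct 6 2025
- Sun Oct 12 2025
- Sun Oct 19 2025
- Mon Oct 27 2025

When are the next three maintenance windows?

Wed Nov 5 2025, Sat Nov 15 2025, Wed Nov 26 2025

Intervals are 5, 6, 7, 8 days — an arithmetic progression with common difference 1.
Next gap: 9 days. Mon Oct 27 2025 + 9 days = Wed Nov 5 2025.
Next gap: 10 days. Wed Nov 5 2025 + 10 days = Sat Nov 15 2025.
Next gap: 11 days. Sat Nov 15 2025 + 11 days = Wed Nov 26 2025.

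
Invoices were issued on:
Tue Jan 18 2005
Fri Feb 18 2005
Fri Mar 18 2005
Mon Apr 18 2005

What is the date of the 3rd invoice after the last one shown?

Mon Jul 18 2005

The day-of-month is always 18 (31, 28, 31 days between events).
So this recurs on the 18th of each month.
Next: May 2005 → Wed May 18 2005.
Next: June 2005 → Sat Jun 18 2005.
July 2005: Mon Jul 18 2005.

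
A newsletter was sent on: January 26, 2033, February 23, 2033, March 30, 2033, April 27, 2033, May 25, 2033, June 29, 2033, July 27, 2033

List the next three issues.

August 31, 2033; September 28, 2033; October 26, 2033

All Wednesdays; the gaps (28, 35, 28, 28, 35, 28) vary with month length.
This is the last Wednesday of each month.
August 2033 ends with Wednesday August 31, 2033.
Last Wednesday of September 2033: September 28, 2033.
October 2033 ends with Wednesday October 26, 2033.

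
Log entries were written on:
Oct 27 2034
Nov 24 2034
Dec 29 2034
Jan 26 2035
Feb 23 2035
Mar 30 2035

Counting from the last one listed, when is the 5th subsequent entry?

Aug 31 2035

All Fridays; the gaps (28, 35, 28, 28, 35) vary with month length.
This is the last Friday of each month.
Last Friday of April 2035: Apr 27 2035.
May 2035 ends with Friday May 25 2035.
Last Friday of June 2035: Jun 29 2035.
July 2035 ends with Friday Jul 27 2035.
August 2035 ends with Friday Aug 31 2035.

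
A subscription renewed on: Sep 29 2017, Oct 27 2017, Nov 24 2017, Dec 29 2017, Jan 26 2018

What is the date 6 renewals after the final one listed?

Jul 27 2018

Every date is a Friday; gaps 28, 28, 35, 28 days.
Each is the last Friday of its month (at least one falls on the 29th or later, ruling out '4th Friday').
Last Friday of February 2018: Feb 23 2018.
Last Friday of March 2018: Mar 30 2018.
April 2018 ends with Friday Apr 27 2018.
May 2018 ends with Friday May 25 2018.
Last Friday of June 2018: Jun 29 2018.
July 2018 ends with Friday Jul 27 2018.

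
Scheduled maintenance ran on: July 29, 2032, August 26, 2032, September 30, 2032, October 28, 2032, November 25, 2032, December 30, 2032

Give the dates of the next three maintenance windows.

January 27, 2033; February 24, 2033; March 31, 2033

These are Thursdays with 28, 35, 28, 28, 35-day gaps.
Each is the final Thursday of its month — July 29, 2032 is past the 28th, so '4th Thursday' doesn't fit.
January 2033 ends with Thursday January 27, 2033.
Last Thursday of February 2033: February 24, 2033.
Last Thursday of March 2033: March 31, 2033.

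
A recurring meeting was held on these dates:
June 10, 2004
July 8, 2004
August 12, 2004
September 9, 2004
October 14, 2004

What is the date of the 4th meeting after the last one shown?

February 10, 2005

Gaps: 28, 35, 28, 35 days — a mix of 28 and 35. Every date is a Thursday.
Each is the 2nd Thursday of its month.
November 2004 — 2nd Thursday is November 11, 2004.
2nd Thursday of December 2004: December 9, 2004.
2nd Thursday of January 2005: January 13, 2005.
February 2005 — 2nd Thursday is February 10, 2005.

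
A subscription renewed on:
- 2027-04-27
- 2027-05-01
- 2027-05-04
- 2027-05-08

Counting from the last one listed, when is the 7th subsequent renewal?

2027-06-01

Every event lands on a Tuesday or Saturday (gaps cycle 4, 3, 4).
So the schedule is: every Tuesday and Saturday.
Next Tuesday: 2027-05-11.
The following Saturday is 2027-05-15.
Next Tuesday: 2027-05-18.
Next Saturday: 2027-05-22.
Next Tuesday: 2027-05-25.
The following Saturday is 2027-05-29.
The following Tuesday is 2027-06-01.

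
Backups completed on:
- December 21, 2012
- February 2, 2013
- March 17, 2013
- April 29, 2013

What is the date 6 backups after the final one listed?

Gaps between consecutive events: 43, 43, 43 days — a constant 43-day interval.
April 29, 2013 + 43 days = June 11, 2013.
June 11, 2013 + 43 days = July 24, 2013.
July 24, 2013 + 43 days = September 5, 2013.
September 5, 2013 + 43 days = October 18, 2013.
October 18, 2013 + 43 days = November 30, 2013.
November 30, 2013 + 43 days = January 12, 2014.

January 12, 2014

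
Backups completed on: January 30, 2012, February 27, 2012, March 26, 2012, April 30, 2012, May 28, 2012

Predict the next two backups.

June 25, 2012; July 30, 2012

All Mondays; the gaps (28, 28, 35, 28) vary with month length.
This is the last Monday of each month.
June 2012 ends with Monday June 25, 2012.
July 2012 ends with Monday July 30, 2012.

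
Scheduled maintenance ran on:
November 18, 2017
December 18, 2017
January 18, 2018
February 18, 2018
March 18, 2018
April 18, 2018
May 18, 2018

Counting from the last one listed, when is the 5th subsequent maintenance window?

October 18, 2018

Gaps: 30, 31, 31, 28, 31, 30 days — not constant. Every event is on the 18th of the month.
Pattern: the 18th of each month.
June 2018: June 18, 2018.
July 2018: July 18, 2018.
Next: August 2018 → August 18, 2018.
Next: September 2018 → September 18, 2018.
October 2018: October 18, 2018.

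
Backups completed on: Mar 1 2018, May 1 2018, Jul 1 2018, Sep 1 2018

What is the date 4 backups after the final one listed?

Each date is the 1st; the gaps (61, 61, 62) track the month lengths.
The rule is the 1st of every 2 months.
November 2018: Nov 1 2018.
Next: January 2019 → Jan 1 2019.
March 2019: Mar 1 2019.
May 2019: May 1 2019.

May 1 2019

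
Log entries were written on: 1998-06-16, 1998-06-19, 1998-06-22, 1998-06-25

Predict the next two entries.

1998-06-28, 1998-07-01

The spacing is 3, 3, 3 days — always 3 days.
1998-06-25 + 3 days = 1998-06-28.
1998-06-28 + 3 days = 1998-07-01.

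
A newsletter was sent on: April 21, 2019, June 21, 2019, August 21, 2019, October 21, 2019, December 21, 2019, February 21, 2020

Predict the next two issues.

Each date is the 21st; the gaps (61, 61, 61, 61, 62) track the month lengths.
The rule is the 21st of every 2 months.
April 2020: April 21, 2020.
Next: June 2020 → June 21, 2020.

April 21, 2020; June 21, 2020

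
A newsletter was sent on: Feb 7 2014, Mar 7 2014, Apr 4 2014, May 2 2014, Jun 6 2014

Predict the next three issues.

All dates are Fridays, 28, 28, 28, 35 days apart.
Specifically, the 1st Friday of each month.
July 2014 — 1st Friday is Jul 4 2014.
August 2014 — 1st Friday is Aug 1 2014.
1st Friday of September 2014: Sep 5 2014.

Jul 4 2014, Aug 1 2014, Sep 5 2014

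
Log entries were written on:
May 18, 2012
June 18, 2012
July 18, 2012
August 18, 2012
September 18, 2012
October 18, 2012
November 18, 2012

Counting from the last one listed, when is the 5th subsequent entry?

April 18, 2013

The day-of-month is always 18 (31, 30, 31, 31, 30, 31 days between events).
So this recurs on the 18th of each month.
Next: December 2012 → December 18, 2012.
Next: January 2013 → January 18, 2013.
February 2013: February 18, 2013.
Next: March 2013 → March 18, 2013.
April 2013: April 18, 2013.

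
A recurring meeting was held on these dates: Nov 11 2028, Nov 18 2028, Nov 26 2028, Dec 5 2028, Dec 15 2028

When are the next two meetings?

The spacing grows by 1 each time: 7, 8, 9, 10 days.
Next gap: 11 days. Dec 15 2028 + 11 days = Dec 26 2028.
Next gap: 12 days. Dec 26 2028 + 12 days = Jan 7 2029.

Dec 26 2028, Jan 7 2029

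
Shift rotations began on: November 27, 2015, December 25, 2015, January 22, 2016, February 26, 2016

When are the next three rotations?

March 25, 2016; April 22, 2016; May 27, 2016

Gaps: 28, 28, 35 days — a mix of 28 and 35. Every date is a Friday.
Each is the 4th Friday of its month.
4th Friday of March 2016: March 25, 2016.
4th Friday of April 2016: April 22, 2016.
May 2016 — 4th Friday is May 27, 2016.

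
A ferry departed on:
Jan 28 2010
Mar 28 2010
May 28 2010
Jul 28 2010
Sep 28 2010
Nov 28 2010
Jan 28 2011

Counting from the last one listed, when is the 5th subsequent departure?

Each date is the 28th; the gaps (59, 61, 61, 62, 61, 61) track the month lengths.
The rule is the 28th of every 2 months.
Next: March 2011 → Mar 28 2011.
Next: May 2011 → May 28 2011.
July 2011: Jul 28 2011.
September 2011: Sep 28 2011.
November 2011: Nov 28 2011.

Nov 28 2011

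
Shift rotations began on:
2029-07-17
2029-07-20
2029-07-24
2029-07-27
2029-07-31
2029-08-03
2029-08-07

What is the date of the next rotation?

Gaps: 3, 4, 3, 4, 3, 4 days — not constant, but cyclic with period 2.
The events fall on every Tuesday and Friday.
The following Friday is 2029-08-10.

2029-08-10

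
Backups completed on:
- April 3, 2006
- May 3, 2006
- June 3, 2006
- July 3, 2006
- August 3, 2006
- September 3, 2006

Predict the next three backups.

October 3, 2006; November 3, 2006; December 3, 2006

Each date is the 3rd; the gaps (30, 31, 30, 31, 31) track the month lengths.
The rule is the 3rd of each month.
Next: October 2006 → October 3, 2006.
November 2006: November 3, 2006.
December 2006: December 3, 2006.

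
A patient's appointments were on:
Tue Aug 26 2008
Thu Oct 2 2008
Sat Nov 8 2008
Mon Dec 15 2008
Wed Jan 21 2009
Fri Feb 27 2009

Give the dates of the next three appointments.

Gaps between consecutive events: 37, 37, 37, 37, 37 days — a constant 37-day interval.
Fri Feb 27 2009 + 37 days = Sun Apr 5 2009.
Sun Apr 5 2009 + 37 days = Tue May 12 2009.
Tue May 12 2009 + 37 days = Thu Jun 18 2009.

Sun Apr 5 2009, Tue May 12 2009, Thu Jun 18 2009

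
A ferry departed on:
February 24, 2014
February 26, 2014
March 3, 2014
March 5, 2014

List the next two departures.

March 10, 2014; March 12, 2014

Every event lands on a Monday or Wednesday (gaps cycle 2, 5, 2).
So the schedule is: every Monday and Wednesday.
Next Monday: March 10, 2014.
Next Wednesday: March 12, 2014.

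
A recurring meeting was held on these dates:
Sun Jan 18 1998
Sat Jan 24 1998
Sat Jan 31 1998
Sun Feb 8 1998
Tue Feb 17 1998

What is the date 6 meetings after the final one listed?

Sun May 3 1998

Intervals are 6, 7, 8, 9 days — an arithmetic progression with common difference 1.
Next gap: 10 days. Tue Feb 17 1998 + 10 days = Fri Feb 27 1998.
Next gap: 11 days. Fri Feb 27 1998 + 11 days = Tue Mar 10 1998.
Next gap: 12 days. Tue Mar 10 1998 + 12 days = Sun Mar 22 1998.
Next gap: 13 days. Sun Mar 22 1998 + 13 days = Sat Apr 4 1998.
Next gap: 14 days. Sat Apr 4 1998 + 14 days = Sat Apr 18 1998.
Next gap: 15 days. Sat Apr 18 1998 + 15 days = Sun May 3 1998.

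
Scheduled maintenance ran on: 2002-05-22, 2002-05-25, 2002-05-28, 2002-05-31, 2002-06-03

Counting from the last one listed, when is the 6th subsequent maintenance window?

The spacing is 3, 3, 3, 3 days — always 3 days.
2002-06-03 + 3 days = 2002-06-06.
2002-06-06 + 3 days = 2002-06-09.
2002-06-09 + 3 days = 2002-06-12.
2002-06-12 + 3 days = 2002-06-15.
2002-06-15 + 3 days = 2002-06-18.
2002-06-18 + 3 days = 2002-06-21.

2002-06-21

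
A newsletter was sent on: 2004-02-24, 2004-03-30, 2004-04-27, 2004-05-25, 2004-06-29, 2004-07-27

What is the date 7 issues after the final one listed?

2005-02-22

Every date is a Tuesday; gaps 35, 28, 28, 35, 28 days.
Each is the last Tuesday of its month (at least one falls on the 29th or later, ruling out '4th Tuesday').
August 2004 ends with Tuesday 2004-08-31.
September 2004 ends with Tuesday 2004-09-28.
October 2004 ends with Tuesday 2004-10-26.
November 2004 ends with Tuesday 2004-11-30.
Last Tuesday of December 2004: 2004-12-28.
Last Tuesday of January 2005: 2005-01-25.
February 2005 ends with Tuesday 2005-02-22.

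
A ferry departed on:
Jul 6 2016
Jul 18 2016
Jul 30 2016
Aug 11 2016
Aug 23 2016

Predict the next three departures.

Sep 4 2016, Sep 16 2016, Sep 28 2016

Gaps between consecutive events: 12, 12, 12, 12 days — a constant 12-day interval.
Aug 23 2016 + 12 days = Sep 4 2016.
Sep 4 2016 + 12 days = Sep 16 2016.
Sep 16 2016 + 12 days = Sep 28 2016.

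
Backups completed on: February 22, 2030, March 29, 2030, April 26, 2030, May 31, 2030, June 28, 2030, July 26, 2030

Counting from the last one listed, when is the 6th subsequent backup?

January 31, 2031

Every date is a Friday; gaps 35, 28, 35, 28, 28 days.
Each is the last Friday of its month (at least one falls on the 29th or later, ruling out '4th Friday').
Last Friday of August 2030: August 30, 2030.
Last Friday of September 2030: September 27, 2030.
Last Friday of October 2030: October 25, 2030.
Last Friday of November 2030: November 29, 2030.
December 2030 ends with Friday December 27, 2030.
January 2031 ends with Friday January 31, 2031.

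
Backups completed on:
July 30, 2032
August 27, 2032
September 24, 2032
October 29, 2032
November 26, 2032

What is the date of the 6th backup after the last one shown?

All Fridays; the gaps (28, 28, 35, 28) vary with month length.
This is the last Friday of each month.
December 2032 ends with Friday December 31, 2032.
Last Friday of January 2033: January 28, 2033.
Last Friday of February 2033: February 25, 2033.
March 2033 ends with Friday March 25, 2033.
April 2033 ends with Friday April 29, 2033.
Last Friday of May 2033: May 27, 2033.

May 27, 2033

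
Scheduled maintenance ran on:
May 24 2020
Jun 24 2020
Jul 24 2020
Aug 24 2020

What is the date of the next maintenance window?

Sep 24 2020

Each date is the 24th; the gaps (31, 30, 31) track the month lengths.
The rule is the 24th of each month.
Next: September 2020 → Sep 24 2020.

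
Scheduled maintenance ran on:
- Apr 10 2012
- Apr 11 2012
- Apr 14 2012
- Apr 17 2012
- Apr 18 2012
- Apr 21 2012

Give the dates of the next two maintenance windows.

Apr 24 2012, Apr 25 2012

Gaps: 1, 3, 3, 1, 3 days — not constant, but cyclic with period 3.
The events fall on every Tuesday, Wednesday and Saturday.
The following Tuesday is Apr 24 2012.
The following Wednesday is Apr 25 2012.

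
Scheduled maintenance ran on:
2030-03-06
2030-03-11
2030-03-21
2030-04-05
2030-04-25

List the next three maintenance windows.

Gaps: 5, 10, 15, 20 days — each gap is 5 larger than the previous one.
Next gap: 25 days. 2030-04-25 + 25 days = 2030-05-20.
Next gap: 30 days. 2030-05-20 + 30 days = 2030-06-19.
Next gap: 35 days. 2030-06-19 + 35 days = 2030-07-24.

2030-05-20, 2030-06-19, 2030-07-24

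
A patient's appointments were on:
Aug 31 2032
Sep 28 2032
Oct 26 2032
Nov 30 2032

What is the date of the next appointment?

Dec 28 2032

Every date is a Tuesday; gaps 28, 28, 35 days.
Each is the last Tuesday of its month (at least one falls on the 29th or later, ruling out '4th Tuesday').
December 2032 ends with Tuesday Dec 28 2032.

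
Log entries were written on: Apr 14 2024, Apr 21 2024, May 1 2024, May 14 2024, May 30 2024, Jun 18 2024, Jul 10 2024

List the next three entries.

Gaps: 7, 10, 13, 16, 19, 22 days — each gap is 3 larger than the previous one.
Next gap: 25 days. Jul 10 2024 + 25 days = Aug 4 2024.
Next gap: 28 days. Aug 4 2024 + 28 days = Sep 1 2024.
Next gap: 31 days. Sep 1 2024 + 31 days = Oct 2 2024.

Aug 4 2024, Sep 1 2024, Oct 2 2024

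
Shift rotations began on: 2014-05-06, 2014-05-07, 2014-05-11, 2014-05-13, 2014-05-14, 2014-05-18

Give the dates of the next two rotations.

Gaps: 1, 4, 2, 1, 4 days — not constant, but cyclic with period 3.
The events fall on every Tuesday, Wednesday and Sunday.
Next Tuesday: 2014-05-20.
Next Wednesday: 2014-05-21.

2014-05-20, 2014-05-21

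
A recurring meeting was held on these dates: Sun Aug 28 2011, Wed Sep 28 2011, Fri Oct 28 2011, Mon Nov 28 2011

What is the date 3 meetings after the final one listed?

Gaps: 31, 30, 31 days — not constant. Every event is on the 28th of the month.
Pattern: the 28th of each month.
December 2011: Wed Dec 28 2011.
January 2012: Sat Jan 28 2012.
Next: February 2012 → Tue Feb 28 2012.

Tue Feb 28 2012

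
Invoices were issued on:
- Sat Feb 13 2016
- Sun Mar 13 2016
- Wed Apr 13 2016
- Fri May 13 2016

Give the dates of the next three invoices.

The day-of-month is always 13 (29, 31, 30 days between events).
So this recurs on the 13th of each month.
Next: June 2016 → Mon Jun 13 2016.
Next: July 2016 → Wed Jul 13 2016.
August 2016: Sat Aug 13 2016.

Mon Jun 13 2016, Wed Jul 13 2016, Sat Aug 13 2016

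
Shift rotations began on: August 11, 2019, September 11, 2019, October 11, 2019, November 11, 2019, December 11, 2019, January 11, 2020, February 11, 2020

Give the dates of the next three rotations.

March 11, 2020; April 11, 2020; May 11, 2020

Each date is the 11th; the gaps (31, 30, 31, 30, 31, 31) track the month lengths.
The rule is the 11th of each month.
Next: March 2020 → March 11, 2020.
Next: April 2020 → April 11, 2020.
May 2020: May 11, 2020.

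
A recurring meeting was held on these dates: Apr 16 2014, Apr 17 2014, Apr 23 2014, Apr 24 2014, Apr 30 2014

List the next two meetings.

The gap pattern 1, 6, 1, 6 repeats every 2 events.
These are the Wednesdays and Thursdays of each week.
Next Thursday: May 1 2014.
The following Wednesday is May 7 2014.

May 1 2014, May 7 2014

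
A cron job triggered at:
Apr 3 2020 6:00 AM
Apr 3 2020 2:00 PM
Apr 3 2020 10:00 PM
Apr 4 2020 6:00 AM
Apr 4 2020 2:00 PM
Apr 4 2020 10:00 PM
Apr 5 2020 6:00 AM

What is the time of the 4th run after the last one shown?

Apr 6 2020 2:00 PM

Spacing: 8, 8, 8, 8, 8, 8 h — constant 8 h.
Apr 5 2020 6:00 AM + 8 h = Apr 5 2020 2:00 PM.
Apr 5 2020 2:00 PM + 8 h = Apr 5 2020 10:00 PM.
Apr 5 2020 10:00 PM + 8 h = Apr 6 2020 6:00 AM.
Apr 6 2020 6:00 AM + 8 h = Apr 6 2020 2:00 PM.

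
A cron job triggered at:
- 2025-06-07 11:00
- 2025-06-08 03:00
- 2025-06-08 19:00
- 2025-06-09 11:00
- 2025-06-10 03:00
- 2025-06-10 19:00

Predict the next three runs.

2025-06-11 11:00, 2025-06-12 03:00, 2025-06-12 19:00

The interval is a steady 16 hours (16, 16, 16, 16, 16).
2025-06-10 19:00 + 16 h = 2025-06-11 11:00.
2025-06-11 11:00 + 16 h = 2025-06-12 03:00.
2025-06-12 03:00 + 16 h = 2025-06-12 19:00.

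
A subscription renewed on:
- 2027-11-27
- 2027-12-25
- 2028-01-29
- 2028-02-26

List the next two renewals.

2028-03-25, 2028-04-29

Every date is a Saturday; gaps 28, 35, 28 days.
Each is the last Saturday of its month (at least one falls on the 29th or later, ruling out '4th Saturday').
Last Saturday of March 2028: 2028-03-25.
Last Saturday of April 2028: 2028-04-29.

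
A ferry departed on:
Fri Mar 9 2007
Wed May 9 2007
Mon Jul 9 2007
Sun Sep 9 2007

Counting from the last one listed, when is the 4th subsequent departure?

Fri May 9 2008

The day-of-month is always 9 (61, 61, 62 days between events).
So this recurs on the 9th of every 2 months.
Next: November 2007 → Fri Nov 9 2007.
Next: January 2008 → Wed Jan 9 2008.
March 2008: Sun Mar 9 2008.
Next: May 2008 → Fri May 9 2008.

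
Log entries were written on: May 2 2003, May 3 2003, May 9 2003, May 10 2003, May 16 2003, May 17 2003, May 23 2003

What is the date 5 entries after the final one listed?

Jun 7 2003

Every event lands on a Friday or Saturday (gaps cycle 1, 6, 1, 6, 1, 6).
So the schedule is: every Friday and Saturday.
The following Saturday is May 24 2003.
Next Friday: May 30 2003.
The following Saturday is May 31 2003.
Next Friday: Jun 6 2003.
Next Saturday: Jun 7 2003.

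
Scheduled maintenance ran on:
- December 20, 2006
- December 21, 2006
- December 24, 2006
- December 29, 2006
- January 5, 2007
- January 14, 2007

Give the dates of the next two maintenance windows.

January 25, 2007; February 7, 2007

The spacing grows by 2 each time: 1, 3, 5, 7, 9 days.
Next gap: 11 days. January 14, 2007 + 11 days = January 25, 2007.
Next gap: 13 days. January 25, 2007 + 13 days = February 7, 2007.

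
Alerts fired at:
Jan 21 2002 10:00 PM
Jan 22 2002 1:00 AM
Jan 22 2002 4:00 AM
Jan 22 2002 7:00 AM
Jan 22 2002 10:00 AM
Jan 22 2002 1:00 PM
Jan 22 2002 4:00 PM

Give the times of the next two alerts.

Jan 22 2002 7:00 PM, Jan 22 2002 10:00 PM

Gaps: 3, 3, 3, 3, 3, 3 hours — each event is 3 hours after the previous one.
Jan 22 2002 4:00 PM + 3 h = Jan 22 2002 7:00 PM.
Jan 22 2002 7:00 PM + 3 h = Jan 22 2002 10:00 PM.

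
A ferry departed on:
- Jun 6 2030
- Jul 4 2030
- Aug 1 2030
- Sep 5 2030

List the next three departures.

These are Thursdays at 28- or 35-day spacing (28, 28, 35).
The pattern: 1st Thursday of the month.
1st Thursday of October 2030: Oct 3 2030.
November 2030 — 1st Thursday is Nov 7 2030.
1st Thursday of December 2030: Dec 5 2030.

Oct 3 2030, Nov 7 2030, Dec 5 2030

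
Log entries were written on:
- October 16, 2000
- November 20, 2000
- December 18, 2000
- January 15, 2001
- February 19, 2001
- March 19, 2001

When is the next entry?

April 16, 2001

All dates are Mondays, 35, 28, 28, 35, 28 days apart.
Specifically, the 3rd Monday of each month.
April 2001 — 3rd Monday is April 16, 2001.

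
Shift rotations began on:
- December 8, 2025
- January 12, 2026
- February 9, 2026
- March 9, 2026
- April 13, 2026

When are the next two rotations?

Gaps: 35, 28, 28, 35 days — a mix of 28 and 35. Every date is a Monday.
Each is the 2nd Monday of its month.
2nd Monday of May 2026: May 11, 2026.
June 2026 — 2nd Monday is June 8, 2026.

May 11, 2026; June 8, 2026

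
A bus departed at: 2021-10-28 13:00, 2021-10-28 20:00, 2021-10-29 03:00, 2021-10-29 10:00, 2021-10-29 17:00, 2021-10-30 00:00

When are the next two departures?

2021-10-30 07:00, 2021-10-30 14:00

Gaps: 7, 7, 7, 7, 7 hours — each event is 7 hours after the previous one.
2021-10-30 00:00 + 7 h = 2021-10-30 07:00.
2021-10-30 07:00 + 7 h = 2021-10-30 14:00.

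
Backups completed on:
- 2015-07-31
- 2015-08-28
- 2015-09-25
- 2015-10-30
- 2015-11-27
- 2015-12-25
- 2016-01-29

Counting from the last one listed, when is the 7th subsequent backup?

2016-08-26

Every date is a Friday; gaps 28, 28, 35, 28, 28, 35 days.
Each is the last Friday of its month (at least one falls on the 29th or later, ruling out '4th Friday').
February 2016 ends with Friday 2016-02-26.
March 2016 ends with Friday 2016-03-25.
Last Friday of April 2016: 2016-04-29.
Last Friday of May 2016: 2016-05-27.
June 2016 ends with Friday 2016-06-24.
July 2016 ends with Friday 2016-07-29.
August 2016 ends with Friday 2016-08-26.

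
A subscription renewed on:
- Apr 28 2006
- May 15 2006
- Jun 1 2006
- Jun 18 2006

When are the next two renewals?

Every event comes 17 days after the last (17, 17, 17).
Jun 18 2006 + 17 days = Jul 5 2006.
Jul 5 2006 + 17 days = Jul 22 2006.

Jul 5 2006, Jul 22 2006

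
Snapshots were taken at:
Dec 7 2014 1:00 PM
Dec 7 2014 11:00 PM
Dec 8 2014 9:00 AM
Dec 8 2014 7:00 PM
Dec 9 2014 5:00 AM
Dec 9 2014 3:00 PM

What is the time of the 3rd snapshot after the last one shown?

Dec 10 2014 9:00 PM

The interval is a steady 10 hours (10, 10, 10, 10, 10).
Dec 9 2014 3:00 PM + 10 h = Dec 10 2014 1:00 AM.
Dec 10 2014 1:00 AM + 10 h = Dec 10 2014 11:00 AM.
Dec 10 2014 11:00 AM + 10 h = Dec 10 2014 9:00 PM.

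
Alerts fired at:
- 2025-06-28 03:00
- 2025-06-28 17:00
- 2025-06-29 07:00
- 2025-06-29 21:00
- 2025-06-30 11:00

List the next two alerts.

The interval is a steady 14 hours (14, 14, 14, 14).
2025-06-30 11:00 + 14 h = 2025-07-01 01:00.
2025-07-01 01:00 + 14 h = 2025-07-01 15:00.

2025-07-01 01:00, 2025-07-01 15:00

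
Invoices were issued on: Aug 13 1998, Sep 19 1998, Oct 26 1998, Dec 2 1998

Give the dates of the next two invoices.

Jan 8 1999, Feb 14 1999

Gaps between consecutive events: 37, 37, 37 days — a constant 37-day interval.
Dec 2 1998 + 37 days = Jan 8 1999.
Jan 8 1999 + 37 days = Feb 14 1999.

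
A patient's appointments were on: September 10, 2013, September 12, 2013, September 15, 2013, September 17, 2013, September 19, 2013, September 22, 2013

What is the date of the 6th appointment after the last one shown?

October 6, 2013

The gap pattern 2, 3, 2, 2, 3 repeats every 3 events.
These are the Tuesdays, Thursdays and Sundays of each week.
Next Tuesday: September 24, 2013.
Next Thursday: September 26, 2013.
The following Sunday is September 29, 2013.
The following Tuesday is October 1, 2013.
Next Thursday: October 3, 2013.
The following Sunday is October 6, 2013.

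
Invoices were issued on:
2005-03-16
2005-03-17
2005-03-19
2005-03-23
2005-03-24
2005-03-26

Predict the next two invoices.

Every event lands on a Wednesday or Thursday or Saturday (gaps cycle 1, 2, 4, 1, 2).
So the schedule is: every Wednesday, Thursday and Saturday.
The following Wednesday is 2005-03-30.
Next Thursday: 2005-03-31.

2005-03-30, 2005-03-31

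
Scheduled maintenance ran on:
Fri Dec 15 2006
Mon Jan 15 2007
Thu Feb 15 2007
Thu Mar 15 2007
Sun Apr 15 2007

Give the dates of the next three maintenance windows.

Tue May 15 2007, Fri Jun 15 2007, Sun Jul 15 2007

Gaps: 31, 31, 28, 31 days — not constant. Every event is on the 15th of the month.
Pattern: the 15th of each month.
Next: May 2007 → Tue May 15 2007.
June 2007: Fri Jun 15 2007.
Next: July 2007 → Sun Jul 15 2007.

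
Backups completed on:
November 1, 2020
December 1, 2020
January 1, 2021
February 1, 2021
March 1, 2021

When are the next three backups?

Gaps: 30, 31, 31, 28 days — not constant. Every event is on the 1st of the month.
Pattern: the 1st of each month.
Next: April 2021 → April 1, 2021.
Next: May 2021 → May 1, 2021.
Next: June 2021 → June 1, 2021.

April 1, 2021; May 1, 2021; June 1, 2021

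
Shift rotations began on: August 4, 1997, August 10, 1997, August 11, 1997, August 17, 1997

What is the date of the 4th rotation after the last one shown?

August 31, 1997

Every event lands on a Monday or Sunday (gaps cycle 6, 1, 6).
So the schedule is: every Monday and Sunday.
The following Monday is August 18, 1997.
The following Sunday is August 24, 1997.
Next Monday: August 25, 1997.
The following Sunday is August 31, 1997.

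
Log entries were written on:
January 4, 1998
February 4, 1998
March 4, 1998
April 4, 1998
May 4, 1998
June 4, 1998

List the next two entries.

July 4, 1998; August 4, 1998

The day-of-month is always 4 (31, 28, 31, 30, 31 days between events).
So this recurs on the 4th of each month.
Next: July 1998 → July 4, 1998.
Next: August 1998 → August 4, 1998.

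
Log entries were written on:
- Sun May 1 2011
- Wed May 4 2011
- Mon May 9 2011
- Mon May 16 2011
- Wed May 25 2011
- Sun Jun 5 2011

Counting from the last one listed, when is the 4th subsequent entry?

The spacing grows by 2 each time: 3, 5, 7, 9, 11 days.
Next gap: 13 days. Sun Jun 5 2011 + 13 days = Sat Jun 18 2011.
Next gap: 15 days. Sat Jun 18 2011 + 15 days = Sun Jul 3 2011.
Next gap: 17 days. Sun Jul 3 2011 + 17 days = Wed Jul 20 2011.
Next gap: 19 days. Wed Jul 20 2011 + 19 days = Mon Aug 8 2011.

Mon Aug 8 2011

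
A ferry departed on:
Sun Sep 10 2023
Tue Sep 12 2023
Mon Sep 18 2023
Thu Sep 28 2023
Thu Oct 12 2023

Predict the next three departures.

Intervals are 2, 6, 10, 14 days — an arithmetic progression with common difference 4.
Next gap: 18 days. Thu Oct 12 2023 + 18 days = Mon Oct 30 2023.
Next gap: 22 days. Mon Oct 30 2023 + 22 days = Tue Nov 21 2023.
Next gap: 26 days. Tue Nov 21 2023 + 26 days = Sun Dec 17 2023.

Mon Oct 30 2023, Tue Nov 21 2023, Sun Dec 17 2023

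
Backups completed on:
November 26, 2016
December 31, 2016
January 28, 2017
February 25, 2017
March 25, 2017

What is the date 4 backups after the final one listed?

July 29, 2017

All Saturdays; the gaps (35, 28, 28, 28) vary with month length.
This is the last Saturday of each month.
April 2017 ends with Saturday April 29, 2017.
May 2017 ends with Saturday May 27, 2017.
June 2017 ends with Saturday June 24, 2017.
July 2017 ends with Saturday July 29, 2017.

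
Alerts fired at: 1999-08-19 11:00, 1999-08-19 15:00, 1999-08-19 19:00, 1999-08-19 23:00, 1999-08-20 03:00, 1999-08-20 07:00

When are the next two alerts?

The interval is a steady 4 hours (4, 4, 4, 4, 4).
1999-08-20 07:00 + 4 h = 1999-08-20 11:00.
1999-08-20 11:00 + 4 h = 1999-08-20 15:00.

1999-08-20 11:00, 1999-08-20 15:00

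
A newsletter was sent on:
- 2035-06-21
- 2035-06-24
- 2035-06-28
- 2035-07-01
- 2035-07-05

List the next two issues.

2035-07-08, 2035-07-12

The gap pattern 3, 4, 3, 4 repeats every 2 events.
These are the Thursdays and Sundays of each week.
The following Sunday is 2035-07-08.
Next Thursday: 2035-07-12.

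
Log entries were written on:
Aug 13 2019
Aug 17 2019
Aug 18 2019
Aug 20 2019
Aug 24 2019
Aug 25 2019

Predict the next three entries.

Aug 27 2019, Aug 31 2019, Sep 1 2019

The gap pattern 4, 1, 2, 4, 1 repeats every 3 events.
These are the Tuesdays, Saturdays and Sundays of each week.
The following Tuesday is Aug 27 2019.
Next Saturday: Aug 31 2019.
The following Sunday is Sep 1 2019.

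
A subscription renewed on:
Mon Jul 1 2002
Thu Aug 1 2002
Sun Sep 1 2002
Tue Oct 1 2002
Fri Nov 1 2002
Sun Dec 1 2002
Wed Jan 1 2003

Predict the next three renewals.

Each date is the 1st; the gaps (31, 31, 30, 31, 30, 31) track the month lengths.
The rule is the 1st of each month.
Next: February 2003 → Sat Feb 1 2003.
Next: March 2003 → Sat Mar 1 2003.
Next: April 2003 → Tue Apr 1 2003.

Sat Feb 1 2003, Sat Mar 1 2003, Tue Apr 1 2003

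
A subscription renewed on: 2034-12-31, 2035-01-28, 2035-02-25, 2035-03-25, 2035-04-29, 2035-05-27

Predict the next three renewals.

2035-06-24, 2035-07-29, 2035-08-26

All Sundays; the gaps (28, 28, 28, 35, 28) vary with month length.
This is the last Sunday of each month.
June 2035 ends with Sunday 2035-06-24.
July 2035 ends with Sunday 2035-07-29.
August 2035 ends with Sunday 2035-08-26.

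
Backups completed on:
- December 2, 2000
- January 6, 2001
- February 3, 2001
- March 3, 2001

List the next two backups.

April 7, 2001; May 5, 2001

Gaps: 35, 28, 28 days — a mix of 28 and 35. Every date is a Saturday.
Each is the 1st Saturday of its month.
1st Saturday of April 2001: April 7, 2001.
May 2001 — 1st Saturday is May 5, 2001.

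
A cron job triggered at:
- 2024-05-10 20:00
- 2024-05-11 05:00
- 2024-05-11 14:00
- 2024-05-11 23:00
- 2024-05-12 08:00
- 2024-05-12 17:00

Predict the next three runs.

The interval is a steady 9 hours (9, 9, 9, 9, 9).
2024-05-12 17:00 + 9 h = 2024-05-13 02:00.
2024-05-13 02:00 + 9 h = 2024-05-13 11:00.
2024-05-13 11:00 + 9 h = 2024-05-13 20:00.

2024-05-13 02:00, 2024-05-13 11:00, 2024-05-13 20:00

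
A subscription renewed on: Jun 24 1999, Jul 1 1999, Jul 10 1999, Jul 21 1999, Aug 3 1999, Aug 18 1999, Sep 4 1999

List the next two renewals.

Sep 23 1999, Oct 14 1999

Intervals are 7, 9, 11, 13, 15, 17 days — an arithmetic progression with common difference 2.
Next gap: 19 days. Sep 4 1999 + 19 days = Sep 23 1999.
Next gap: 21 days. Sep 23 1999 + 21 days = Oct 14 1999.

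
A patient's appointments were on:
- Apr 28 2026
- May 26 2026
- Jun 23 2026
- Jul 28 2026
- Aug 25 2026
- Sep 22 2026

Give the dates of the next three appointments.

Oct 27 2026, Nov 24 2026, Dec 22 2026

These are Tuesdays at 28- or 35-day spacing (28, 28, 35, 28, 28).
The pattern: 4th Tuesday of the month.
4th Tuesday of October 2026: Oct 27 2026.
4th Tuesday of November 2026: Nov 24 2026.
December 2026 — 4th Tuesday is Dec 22 2026.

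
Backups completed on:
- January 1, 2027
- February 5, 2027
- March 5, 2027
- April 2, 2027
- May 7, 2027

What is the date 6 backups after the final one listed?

November 5, 2027

Gaps: 35, 28, 28, 35 days — a mix of 28 and 35. Every date is a Friday.
Each is the 1st Friday of its month.
June 2027 — 1st Friday is June 4, 2027.
1st Friday of July 2027: July 2, 2027.
August 2027 — 1st Friday is August 6, 2027.
1st Friday of September 2027: September 3, 2027.
1st Friday of October 2027: October 1, 2027.
1st Friday of November 2027: November 5, 2027.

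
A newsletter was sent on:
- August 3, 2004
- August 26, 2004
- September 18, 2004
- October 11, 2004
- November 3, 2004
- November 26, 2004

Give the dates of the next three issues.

December 19, 2004; January 11, 2005; February 3, 2005

Gaps between consecutive events: 23, 23, 23, 23, 23 days — a constant 23-day interval.
November 26, 2004 + 23 days = December 19, 2004.
December 19, 2004 + 23 days = January 11, 2005.
January 11, 2005 + 23 days = February 3, 2005.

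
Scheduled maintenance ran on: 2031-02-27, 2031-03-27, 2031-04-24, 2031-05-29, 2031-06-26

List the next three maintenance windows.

These are Thursdays with 28, 28, 35, 28-day gaps.
Each is the final Thursday of its month — 2031-05-29 is past the 28th, so '4th Thursday' doesn't fit.
July 2031 ends with Thursday 2031-07-31.
August 2031 ends with Thursday 2031-08-28.
Last Thursday of September 2031: 2031-09-25.

2031-07-31, 2031-08-28, 2031-09-25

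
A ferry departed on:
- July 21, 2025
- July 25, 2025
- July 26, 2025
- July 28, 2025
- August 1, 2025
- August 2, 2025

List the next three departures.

August 4, 2025; August 8, 2025; August 9, 2025

Every event lands on a Monday or Friday or Saturday (gaps cycle 4, 1, 2, 4, 1).
So the schedule is: every Monday, Friday and Saturday.
The following Monday is August 4, 2025.
Next Friday: August 8, 2025.
The following Saturday is August 9, 2025.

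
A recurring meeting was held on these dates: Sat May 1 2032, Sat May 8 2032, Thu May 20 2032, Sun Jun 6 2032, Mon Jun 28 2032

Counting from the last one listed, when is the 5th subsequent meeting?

Thu Dec 30 2032

The spacing grows by 5 each time: 7, 12, 17, 22 days.
Next gap: 27 days. Mon Jun 28 2032 + 27 days = Sun Jul 25 2032.
Next gap: 32 days. Sun Jul 25 2032 + 32 days = Thu Aug 26 2032.
Next gap: 37 days. Thu Aug 26 2032 + 37 days = Sat Oct 2 2032.
Next gap: 42 days. Sat Oct 2 2032 + 42 days = Sat Nov 13 2032.
Next gap: 47 days. Sat Nov 13 2032 + 47 days = Thu Dec 30 2032.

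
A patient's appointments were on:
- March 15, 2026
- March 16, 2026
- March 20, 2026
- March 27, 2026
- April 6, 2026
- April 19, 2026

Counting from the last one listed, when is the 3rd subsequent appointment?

Intervals are 1, 4, 7, 10, 13 days — an arithmetic progression with common difference 3.
Next gap: 16 days. April 19, 2026 + 16 days = May 5, 2026.
Next gap: 19 days. May 5, 2026 + 19 days = May 24, 2026.
Next gap: 22 days. May 24, 2026 + 22 days = June 15, 2026.

June 15, 2026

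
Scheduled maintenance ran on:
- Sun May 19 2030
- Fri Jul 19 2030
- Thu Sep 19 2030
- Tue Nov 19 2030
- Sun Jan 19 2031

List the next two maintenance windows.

Wed Mar 19 2031, Mon May 19 2031

Gaps: 61, 62, 61, 61 days — not constant. Every event is on the 19th of the month.
Pattern: the 19th of every 2 months.
March 2031: Wed Mar 19 2031.
Next: May 2031 → Mon May 19 2031.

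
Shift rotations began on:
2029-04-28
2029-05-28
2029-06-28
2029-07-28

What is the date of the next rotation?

The day-of-month is always 28 (30, 31, 30 days between events).
So this recurs on the 28th of each month.
Next: August 2029 → 2029-08-28.

2029-08-28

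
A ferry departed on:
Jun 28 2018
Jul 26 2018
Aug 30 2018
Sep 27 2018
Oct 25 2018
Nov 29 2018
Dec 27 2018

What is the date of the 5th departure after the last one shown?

Every date is a Thursday; gaps 28, 35, 28, 28, 35, 28 days.
Each is the last Thursday of its month (at least one falls on the 29th or later, ruling out '4th Thursday').
January 2019 ends with Thursday Jan 31 2019.
February 2019 ends with Thursday Feb 28 2019.
March 2019 ends with Thursday Mar 28 2019.
Last Thursday of April 2019: Apr 25 2019.
May 2019 ends with Thursday May 30 2019.

May 30 2019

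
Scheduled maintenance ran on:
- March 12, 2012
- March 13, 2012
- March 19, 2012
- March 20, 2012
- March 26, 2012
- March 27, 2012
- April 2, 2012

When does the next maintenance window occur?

April 3, 2012

The gap pattern 1, 6, 1, 6, 1, 6 repeats every 2 events.
These are the Mondays and Tuesdays of each week.
Next Tuesday: April 3, 2012.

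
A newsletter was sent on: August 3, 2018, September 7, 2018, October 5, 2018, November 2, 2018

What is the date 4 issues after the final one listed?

Gaps: 35, 28, 28 days — a mix of 28 and 35. Every date is a Friday.
Each is the 1st Friday of its month.
December 2018 — 1st Friday is December 7, 2018.
January 2019 — 1st Friday is January 4, 2019.
February 2019 — 1st Friday is February 1, 2019.
1st Friday of March 2019: March 1, 2019.

March 1, 2019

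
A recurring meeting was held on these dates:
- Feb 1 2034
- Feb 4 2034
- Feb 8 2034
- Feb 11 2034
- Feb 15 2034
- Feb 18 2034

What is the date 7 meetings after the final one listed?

Mar 15 2034

The gap pattern 3, 4, 3, 4, 3 repeats every 2 events.
These are the Wednesdays and Saturdays of each week.
Next Wednesday: Feb 22 2034.
The following Saturday is Feb 25 2034.
Next Wednesday: Mar 1 2034.
The following Saturday is Mar 4 2034.
Next Wednesday: Mar 8 2034.
Next Saturday: Mar 11 2034.
The following Wednesday is Mar 15 2034.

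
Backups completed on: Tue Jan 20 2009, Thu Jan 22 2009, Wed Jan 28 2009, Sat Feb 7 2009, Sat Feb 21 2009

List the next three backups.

Wed Mar 11 2009, Thu Apr 2 2009, Tue Apr 28 2009

Intervals are 2, 6, 10, 14 days — an arithmetic progression with common difference 4.
Next gap: 18 days. Sat Feb 21 2009 + 18 days = Wed Mar 11 2009.
Next gap: 22 days. Wed Mar 11 2009 + 22 days = Thu Apr 2 2009.
Next gap: 26 days. Thu Apr 2 2009 + 26 days = Tue Apr 28 2009.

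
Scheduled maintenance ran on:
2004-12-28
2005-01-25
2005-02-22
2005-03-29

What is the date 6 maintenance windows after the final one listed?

2005-09-27

Every date is a Tuesday; gaps 28, 28, 35 days.
Each is the last Tuesday of its month (at least one falls on the 29th or later, ruling out '4th Tuesday').
April 2005 ends with Tuesday 2005-04-26.
May 2005 ends with Tuesday 2005-05-31.
June 2005 ends with Tuesday 2005-06-28.
July 2005 ends with Tuesday 2005-07-26.
Last Tuesday of August 2005: 2005-08-30.
September 2005 ends with Tuesday 2005-09-27.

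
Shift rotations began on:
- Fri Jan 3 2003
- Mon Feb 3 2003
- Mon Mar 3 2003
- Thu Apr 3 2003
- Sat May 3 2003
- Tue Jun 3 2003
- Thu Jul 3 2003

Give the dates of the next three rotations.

Gaps: 31, 28, 31, 30, 31, 30 days — not constant. Every event is on the 3rd of the month.
Pattern: the 3rd of each month.
August 2003: Sun Aug 3 2003.
September 2003: Wed Sep 3 2003.
Next: October 2003 → Fri Oct 3 2003.

Sun Aug 3 2003, Wed Sep 3 2003, Fri Oct 3 2003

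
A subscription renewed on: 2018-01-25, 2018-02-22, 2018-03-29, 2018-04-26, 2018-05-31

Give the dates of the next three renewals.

All Thursdays; the gaps (28, 35, 28, 35) vary with month length.
This is the last Thursday of each month.
June 2018 ends with Thursday 2018-06-28.
Last Thursday of July 2018: 2018-07-26.
Last Thursday of August 2018: 2018-08-30.

2018-06-28, 2018-07-26, 2018-08-30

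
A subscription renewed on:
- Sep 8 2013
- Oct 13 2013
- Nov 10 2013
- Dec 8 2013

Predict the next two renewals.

Gaps: 35, 28, 28 days — a mix of 28 and 35. Every date is a Sunday.
Each is the 2nd Sunday of its month.
2nd Sunday of January 2014: Jan 12 2014.
2nd Sunday of February 2014: Feb 9 2014.

Jan 12 2014, Feb 9 2014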